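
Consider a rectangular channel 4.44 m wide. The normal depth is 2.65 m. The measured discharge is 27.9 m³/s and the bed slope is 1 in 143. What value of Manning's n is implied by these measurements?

Flow area A = b·y = 4.44 × 2.65 = 11.77 m². Wetted perimeter P = b + 2y = 4.44 + 2×2.65 = 9.74 m.
Hydraulic radius R = A/P = 11.77/9.74 = 1.208 m.
Rearranging Manning's equation: n = (1/Q) A R^(2/3) S^(1/2) = (1/27.9) × 11.77 × 1.208^(2/3) × √0.006993 = 0.04.

n = 0.04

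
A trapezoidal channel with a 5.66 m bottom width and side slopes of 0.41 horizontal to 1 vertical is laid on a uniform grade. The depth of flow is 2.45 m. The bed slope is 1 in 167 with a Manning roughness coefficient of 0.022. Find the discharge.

Q = 74.9 m³/s

With bottom width b = 5.66 m and side slope z = 0.41: A = (b + zy)y = (5.66 + 0.41×2.45)×2.45 = 16.33 m²; P = b + 2y√(1+z²) = 5.66 + 2×2.45×1.081 = 10.96 m.
Hydraulic radius R = A/P = 16.33/10.96 = 1.49 m.
Manning's equation: Q = (1/n) A R^(2/3) S^(1/2) = (1/0.022) × 16.33 × 1.49^(2/3) × 0.005988^(1/2) = 74.9 m³/s.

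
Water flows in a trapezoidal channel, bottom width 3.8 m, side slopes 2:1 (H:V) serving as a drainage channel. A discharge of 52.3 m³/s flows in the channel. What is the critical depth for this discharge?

y_c = 1.93 m

At critical depth, Q² T / (g A³) = 1, i.e. A³/T = Q²/g = 52.3²/9.81 = 278.8.
Try y = 1.41 m: A³/T = 86.15 — low.
Try y = 2.19 m: A³/T = 457.7 — high.
Try y = 1.93 m: A³/T = 280.5 — ≈ 278.8.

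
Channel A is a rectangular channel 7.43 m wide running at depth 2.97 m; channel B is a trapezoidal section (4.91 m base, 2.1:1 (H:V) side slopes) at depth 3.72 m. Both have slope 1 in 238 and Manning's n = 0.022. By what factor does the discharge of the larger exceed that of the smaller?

2.54

Channel A: Flow area A = b·y = 7.43 × 2.97 = 22.07 m². Wetted perimeter P = b + 2y = 7.43 + 2×2.97 = 13.37 m. Hydraulic radius R = A/P = 22.07/13.37 = 1.65 m. Q_A = (1/0.022)·22.07·1.65^(2/3)·√0.004202 = 90.81 m³/s.
Channel B: With bottom width b = 4.91 m and side slope z = 2.1: A = (b + zy)y = (4.91 + 2.1×3.72)×3.72 = 47.33 m²; P = b + 2y√(1+z²) = 4.91 + 2×3.72×2.326 = 22.21 m. Hydraulic radius R = A/P = 47.33/22.21 = 2.13 m. Q_B = (1/0.022)·47.33·2.13^(2/3)·√0.004202 = 230.9 m³/s.
The larger discharge is 230.9 m³/s and the smaller is 90.81 m³/s; the ratio is 2.54.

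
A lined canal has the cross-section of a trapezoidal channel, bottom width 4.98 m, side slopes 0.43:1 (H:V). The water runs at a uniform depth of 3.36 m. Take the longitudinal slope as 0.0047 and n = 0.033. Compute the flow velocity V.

With bottom width b = 4.98 m and side slope z = 0.43: A = (b + zy)y = (4.98 + 0.43×3.36)×3.36 = 21.59 m²; P = b + 2y√(1+z²) = 4.98 + 2×3.36×1.089 = 12.29 m.
Hydraulic radius R = A/P = 21.59/12.29 = 1.756 m.
From Manning's equation, V = (1/n) R^(2/3) S^(1/2) = (1/0.033) × 1.756^(2/3) × 0.0047^(1/2) = 3.02 m/s.

V = 3.02 m/s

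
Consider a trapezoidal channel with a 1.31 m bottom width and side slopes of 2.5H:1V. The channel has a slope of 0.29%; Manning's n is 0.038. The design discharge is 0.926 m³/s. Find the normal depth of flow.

y_n = 0.522 m

Manning's equation rearranged: A R^(2/3) = nQ / (1·√S) = 0.038 × 0.926 / (√0.0029) = 0.6534.
Try y = 0.42 m: A R^(2/3) = 0.4217 — low.
Try y = 0.576 m: A R^(2/3) = 0.8002 — high.
Try y = 0.522 m: A R^(2/3) = 0.6535 — matches.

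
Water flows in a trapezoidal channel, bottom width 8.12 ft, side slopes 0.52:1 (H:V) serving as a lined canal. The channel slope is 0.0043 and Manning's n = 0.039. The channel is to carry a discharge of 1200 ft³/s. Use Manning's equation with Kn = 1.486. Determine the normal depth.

y_n = 11.8 ft

Manning's equation rearranged: A R^(2/3) = nQ / (1.486·√S) = 0.039 × 1200 / (1.486 × √0.0043) = 480.3.
At y = 14 ft: A R^(2/3) = 666.4 — too large.
At y = 11.8 ft: A R^(2/3) = 481.7 — close enough.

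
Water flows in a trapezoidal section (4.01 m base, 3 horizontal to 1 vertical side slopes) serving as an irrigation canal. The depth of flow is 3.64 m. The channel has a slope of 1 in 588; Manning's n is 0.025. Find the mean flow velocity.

V = 2.63 m/s

With bottom width b = 4.01 m and side slope z = 3: A = (b + zy)y = (4.01 + 3×3.64)×3.64 = 54.35 m²; P = b + 2y√(1+z²) = 4.01 + 2×3.64×3.162 = 27.03 m.
Hydraulic radius R = A/P = 54.35/27.03 = 2.01 m.
From Manning's equation, V = (1/n) R^(2/3) S^(1/2) = (1/0.025) × 2.01^(2/3) × 0.001701^(1/2) = 2.63 m/s.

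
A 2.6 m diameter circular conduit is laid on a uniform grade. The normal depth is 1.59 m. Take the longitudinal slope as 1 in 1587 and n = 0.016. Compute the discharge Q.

Q = 4.32 m³/s

For a circular section of diameter D = 2.6 m at depth y = 1.59 m, the central angle is θ = 2 arccos(1 − 2y/D) = 3.592 rad. Then A = (D²/8)(θ − sin θ) = 3.402 m² and P = Dθ/2 = 4.669 m.
Hydraulic radius R = A/P = 3.402/4.669 = 0.7287 m.
Manning's equation: Q = (1/n) A R^(2/3) S^(1/2) = (1/0.016) × 3.402 × 0.7287^(2/3) × 0.0006301^(1/2) = 4.32 m³/s.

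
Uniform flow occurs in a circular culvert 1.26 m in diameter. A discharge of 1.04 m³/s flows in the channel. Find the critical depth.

y_c = 0.545 m

At critical depth, Q² T / (g A³) = 1, i.e. A³/T = Q²/g = 1.04²/9.81 = 0.1103.
Trying y = 0.382 m: A³/T = 0.02809 — low.
Trying y = 0.606 m: A³/T = 0.1658 — high.
Trying y = 0.545 m: A³/T = 0.1105 — ≈ 0.1103.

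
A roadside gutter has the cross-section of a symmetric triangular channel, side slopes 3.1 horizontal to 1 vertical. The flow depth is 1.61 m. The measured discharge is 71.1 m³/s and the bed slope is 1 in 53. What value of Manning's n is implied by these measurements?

n = 0.013

For a triangular section with side slope z = 3.1: A = zy² = 3.1×1.61² = 8.036 m²; P = 2y√(1+z²) = 2×1.61×3.257 = 10.49 m.
Hydraulic radius R = A/P = 8.036/10.49 = 0.7661 m.
Rearranging Manning's equation: n = (1/Q) A R^(2/3) S^(1/2) = (1/71.1) × 8.036 × 0.7661^(2/3) × √0.01887 = 0.013.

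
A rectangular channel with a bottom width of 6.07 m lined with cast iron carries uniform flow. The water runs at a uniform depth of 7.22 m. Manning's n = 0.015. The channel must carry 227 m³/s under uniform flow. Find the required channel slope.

Flow area A = b·y = 6.07 × 7.22 = 43.83 m². Wetted perimeter P = b + 2y = 6.07 + 2×7.22 = 20.51 m.
Hydraulic radius R = A/P = 43.83/20.51 = 2.137 m.
From Manning's equation, S = [nQ / (1 A R^(2/3))]² = [0.015 × 227 / (1 × 43.83 × 2.137^(2/3))]² = 0.00219.

S = 0.00219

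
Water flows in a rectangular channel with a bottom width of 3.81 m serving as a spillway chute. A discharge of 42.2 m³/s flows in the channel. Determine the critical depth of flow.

For a rectangular channel, critical depth y_c = (q²/g)^(1/3) where q = Q/b = 42.2/3.81 = 11.08 m²/s.
So y_c = (11.08²/9.81)^(1/3) = 2.32 m.

y_c = 2.32 m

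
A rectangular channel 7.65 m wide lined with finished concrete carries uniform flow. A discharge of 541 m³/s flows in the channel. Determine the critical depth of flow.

For a rectangular channel, critical depth y_c = (q²/g)^(1/3) where q = Q/b = 541/7.65 = 70.72 m²/s.
So y_c = (70.72²/9.81)^(1/3) = 7.99 m.

y_c = 7.99 m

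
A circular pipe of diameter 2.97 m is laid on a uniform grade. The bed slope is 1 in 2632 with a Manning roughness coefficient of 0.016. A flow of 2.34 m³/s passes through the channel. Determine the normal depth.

Manning's equation rearranged: A R^(2/3) = nQ / (1·√S) = 0.016 × 2.34 / (√0.0003799) = 1.921.
Try y = 1.36 m: A R^(2/3) = 2.44 — over.
Try y = 0.86 m: A R^(2/3) = 1.039 — short.
Try y = 1.19 m: A R^(2/3) = 1.92 — ≈ 1.921.

y_n = 1.19 m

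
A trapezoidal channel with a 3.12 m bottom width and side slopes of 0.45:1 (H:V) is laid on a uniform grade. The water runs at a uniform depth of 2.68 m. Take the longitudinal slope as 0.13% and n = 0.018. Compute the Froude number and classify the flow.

With bottom width b = 3.12 m and side slope z = 0.45: A = (b + zy)y = (3.12 + 0.45×2.68)×2.68 = 11.59 m²; P = b + 2y√(1+z²) = 3.12 + 2×2.68×1.097 = 8.998 m.
Hydraulic radius R = A/P = 11.59/8.998 = 1.289 m.
V = (1/n) R^(2/3) √S = (1/0.018) × 1.289^(2/3) × √0.0013 = 2.372 m/s. Hydraulic depth D_h = A/T = 11.59/5.532 = 2.096 m.
Froude number Fr = V/√(g·D_h) = 2.372/√(9.81×2.096) = 0.523, which is less than 1, so the flow is subcritical.

subcritical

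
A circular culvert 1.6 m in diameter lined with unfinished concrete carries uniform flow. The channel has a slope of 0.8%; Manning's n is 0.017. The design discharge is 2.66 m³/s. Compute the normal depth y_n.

Manning's equation rearranged: A R^(2/3) = nQ / (1·√S) = 0.017 × 2.66 / (√0.008) = 0.5056.
Trying y = 0.612 m: A R^(2/3) = 0.3388 — too small.
Trying y = 0.945 m: A R^(2/3) = 0.7158 — too large.
Trying y = 0.765 m: A R^(2/3) = 0.5055 — close enough.

y_n = 0.765 m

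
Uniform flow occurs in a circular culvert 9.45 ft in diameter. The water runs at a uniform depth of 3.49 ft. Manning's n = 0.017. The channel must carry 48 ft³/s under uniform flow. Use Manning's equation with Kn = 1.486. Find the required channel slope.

For a circular section of diameter D = 9.45 ft at depth y = 3.49 ft, the central angle is θ = 2 arccos(1 − 2y/D) = 2.613 rad. Then A = (D²/8)(θ − sin θ) = 23.53 ft² and P = Dθ/2 = 12.34 ft.
Hydraulic radius R = A/P = 23.53/12.34 = 1.906 ft.
From Manning's equation, S = [nQ / (1.486 A R^(2/3))]² = [0.017 × 48 / (1.486 × 23.53 × 1.906^(2/3))]² = 0.00023.

S = 0.00023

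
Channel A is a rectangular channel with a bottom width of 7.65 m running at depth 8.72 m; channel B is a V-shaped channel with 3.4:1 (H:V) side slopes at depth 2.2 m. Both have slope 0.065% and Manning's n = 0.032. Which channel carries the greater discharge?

channel A

Channel A: Flow area A = b·y = 7.65 × 8.72 = 66.71 m². Wetted perimeter P = b + 2y = 7.65 + 2×8.72 = 25.09 m. Hydraulic radius R = A/P = 66.71/25.09 = 2.659 m. Q_A = (1/0.032)·66.71·2.659^(2/3)·√0.00065 = 102 m³/s.
Channel B: For a triangular section with side slope z = 3.4: A = zy² = 3.4×2.2² = 16.46 m²; P = 2y√(1+z²) = 2×2.2×3.544 = 15.59 m. Hydraulic radius R = A/P = 16.46/15.59 = 1.055 m. Q_B = (1/0.032)·16.46·1.055^(2/3)·√0.00065 = 13.59 m³/s.
Q_A = 102 m³/s vs Q_B = 13.59 m³/s, so channel A carries more.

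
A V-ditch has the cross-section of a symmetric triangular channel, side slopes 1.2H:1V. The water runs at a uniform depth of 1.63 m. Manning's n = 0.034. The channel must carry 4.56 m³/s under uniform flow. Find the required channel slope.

S = 0.00441

For a triangular section with side slope z = 1.2: A = zy² = 1.2×1.63² = 3.188 m²; P = 2y√(1+z²) = 2×1.63×1.562 = 5.092 m.
Hydraulic radius R = A/P = 3.188/5.092 = 0.6261 m.
From Manning's equation, S = [nQ / (1 A R^(2/3))]² = [0.034 × 4.56 / (1 × 3.188 × 0.6261^(2/3))]² = 0.00441.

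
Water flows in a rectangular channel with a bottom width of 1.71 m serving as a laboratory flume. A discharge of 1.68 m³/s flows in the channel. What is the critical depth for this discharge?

y_c = 0.462 m

For a rectangular channel, critical depth y_c = (q²/g)^(1/3) where q = Q/b = 1.68/1.71 = 0.9825 m²/s.
So y_c = (0.9825²/9.81)^(1/3) = 0.462 m.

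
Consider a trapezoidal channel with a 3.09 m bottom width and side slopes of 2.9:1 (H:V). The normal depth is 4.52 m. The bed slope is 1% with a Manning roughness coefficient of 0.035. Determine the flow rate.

Q = 372 m³/s

With bottom width b = 3.09 m and side slope z = 2.9: A = (b + zy)y = (3.09 + 2.9×4.52)×4.52 = 73.21 m²; P = b + 2y√(1+z²) = 3.09 + 2×4.52×3.068 = 30.82 m.
Hydraulic radius R = A/P = 73.21/30.82 = 2.376 m.
Manning's equation: Q = (1/n) A R^(2/3) S^(1/2) = (1/0.035) × 73.21 × 2.376^(2/3) × 0.01^(1/2) = 372 m³/s.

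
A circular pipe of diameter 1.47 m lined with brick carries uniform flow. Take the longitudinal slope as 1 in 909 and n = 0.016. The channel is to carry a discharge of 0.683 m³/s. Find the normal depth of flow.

y_n = 0.627 m

Manning's equation rearranged: A R^(2/3) = nQ / (1·√S) = 0.016 × 0.683 / (√0.0011) = 0.3295.
Try y = 0.458 m: A R^(2/3) = 0.1834 — low.
Try y = 0.69 m: A R^(2/3) = 0.3906 — high.
Try y = 0.627 m: A R^(2/3) = 0.3297 — matches.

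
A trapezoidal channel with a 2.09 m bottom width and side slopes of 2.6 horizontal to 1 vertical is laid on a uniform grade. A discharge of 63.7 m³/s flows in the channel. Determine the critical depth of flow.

y_c = 2.25 m

At critical depth, Q² T / (g A³) = 1, i.e. A³/T = Q²/g = 63.7²/9.81 = 413.6.
At y = 1.58 m: A³/T = 91.12 — too small.
At y = 2.25 m: A³/T = 413.5 — ≈ 413.6.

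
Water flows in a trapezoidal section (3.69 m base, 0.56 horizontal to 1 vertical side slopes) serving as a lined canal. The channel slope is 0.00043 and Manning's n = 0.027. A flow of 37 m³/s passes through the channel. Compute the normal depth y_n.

y_n = 4.71 m

Manning's equation rearranged: A R^(2/3) = nQ / (1·√S) = 0.027 × 37 / (√0.00043) = 48.18.
Trying y = 3.86 m: A R^(2/3) = 33.44 — short.
Trying y = 5.57 m: A R^(2/3) = 66.17 — over.
Trying y = 4.71 m: A R^(2/3) = 48.21 — close enough.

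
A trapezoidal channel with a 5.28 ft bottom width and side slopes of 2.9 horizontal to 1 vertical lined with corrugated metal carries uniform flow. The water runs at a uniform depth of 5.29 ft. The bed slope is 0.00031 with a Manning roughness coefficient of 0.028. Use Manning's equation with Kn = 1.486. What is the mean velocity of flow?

With bottom width b = 5.28 ft and side slope z = 2.9: A = (b + zy)y = (5.28 + 2.9×5.29)×5.29 = 109.1 ft²; P = b + 2y√(1+z²) = 5.28 + 2×5.29×3.068 = 37.73 ft.
Hydraulic radius R = A/P = 109.1/37.73 = 2.891 ft.
From Manning's equation, V = (1.486/n) R^(2/3) S^(1/2) = (1.486/0.028) × 2.891^(2/3) × 0.00031^(1/2) = 1.9 ft/s.

V = 1.9 ft/s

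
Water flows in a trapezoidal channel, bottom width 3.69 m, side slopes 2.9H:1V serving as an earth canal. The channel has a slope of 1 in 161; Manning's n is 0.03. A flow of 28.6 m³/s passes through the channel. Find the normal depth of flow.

y_n = 1.46 m

Manning's equation rearranged: A R^(2/3) = nQ / (1·√S) = 0.03 × 28.6 / (√0.006211) = 10.89.
Try y = 1.27 m: A R^(2/3) = 8.174 — short.
Try y = 1.79 m: A R^(2/3) = 16.77 — over.
Try y = 1.46 m: A R^(2/3) = 10.9 — ≈ 10.89.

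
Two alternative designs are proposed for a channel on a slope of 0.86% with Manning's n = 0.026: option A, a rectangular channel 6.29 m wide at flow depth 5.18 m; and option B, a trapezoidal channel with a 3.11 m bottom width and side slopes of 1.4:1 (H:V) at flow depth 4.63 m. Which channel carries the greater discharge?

Channel A: Flow area A = b·y = 6.29 × 5.18 = 32.58 m². Wetted perimeter P = b + 2y = 6.29 + 2×5.18 = 16.65 m. Hydraulic radius R = A/P = 32.58/16.65 = 1.957 m. Q_A = (1/0.026)·32.58·1.957^(2/3)·√0.0086 = 181.8 m³/s.
Channel B: With bottom width b = 3.11 m and side slope z = 1.4: A = (b + zy)y = (3.11 + 1.4×4.63)×4.63 = 44.41 m²; P = b + 2y√(1+z²) = 3.11 + 2×4.63×1.72 = 19.04 m. Hydraulic radius R = A/P = 44.41/19.04 = 2.332 m. Q_B = (1/0.026)·44.41·2.332^(2/3)·√0.0086 = 278.6 m³/s.
Q_A = 181.8 m³/s vs Q_B = 278.6 m³/s, so channel B carries more.

channel B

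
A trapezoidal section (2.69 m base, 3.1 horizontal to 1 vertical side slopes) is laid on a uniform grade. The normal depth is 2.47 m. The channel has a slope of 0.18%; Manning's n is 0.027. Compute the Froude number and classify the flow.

With bottom width b = 2.69 m and side slope z = 3.1: A = (b + zy)y = (2.69 + 3.1×2.47)×2.47 = 25.56 m²; P = b + 2y√(1+z²) = 2.69 + 2×2.47×3.257 = 18.78 m.
Hydraulic radius R = A/P = 25.56/18.78 = 1.361 m.
V = (1/n) R^(2/3) √S = (1/0.027) × 1.361^(2/3) × √0.0018 = 1.93 m/s. Hydraulic depth D_h = A/T = 25.56/18 = 1.42 m.
Froude number Fr = V/√(g·D_h) = 1.93/√(9.81×1.42) = 0.517, which is less than 1, so the flow is subcritical.

subcritical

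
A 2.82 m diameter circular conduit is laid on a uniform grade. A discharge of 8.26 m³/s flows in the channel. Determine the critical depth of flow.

At critical depth, Q² T / (g A³) = 1, i.e. A³/T = Q²/g = 8.26²/9.81 = 6.955.
Trying y = 1.4 m: A³/T = 10.51 — high.
Trying y = 0.93 m: A³/T = 2.185 — low.
Trying y = 1.26 m: A³/T = 7.025 — close enough.

y_c = 1.26 m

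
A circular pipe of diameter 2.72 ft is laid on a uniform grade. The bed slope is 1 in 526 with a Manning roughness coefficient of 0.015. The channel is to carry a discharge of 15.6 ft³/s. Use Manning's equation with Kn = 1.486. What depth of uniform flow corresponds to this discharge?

y_n = 1.85 ft

Manning's equation rearranged: A R^(2/3) = nQ / (1.486·√S) = 0.015 × 15.6 / (1.486 × √0.001901) = 3.612.
At y = 2.21 ft: A R^(2/3) = 4.458 — over.
At y = 1.28 ft: A R^(2/3) = 2.024 — short.
At y = 1.85 ft: A R^(2/3) = 3.62 — matches.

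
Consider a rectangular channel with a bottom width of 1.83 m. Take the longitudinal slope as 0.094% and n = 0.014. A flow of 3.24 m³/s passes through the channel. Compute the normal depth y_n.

y_n = 1.24 m

Manning's equation rearranged: A R^(2/3) = nQ / (1·√S) = 0.014 × 3.24 / (√0.00094) = 1.479.
At y = 0.856 m: A R^(2/3) = 0.9093 — too small.
At y = 1.24 m: A R^(2/3) = 1.48 — ≈ 1.479.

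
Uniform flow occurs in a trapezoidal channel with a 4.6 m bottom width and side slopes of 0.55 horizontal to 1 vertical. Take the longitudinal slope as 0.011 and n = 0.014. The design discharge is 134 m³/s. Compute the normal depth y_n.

Manning's equation rearranged: A R^(2/3) = nQ / (1·√S) = 0.014 × 134 / (√0.011) = 17.89.
Try y = 2.73 m: A R^(2/3) = 22.19 — high.
Try y = 2.4 m: A R^(2/3) = 17.86 — matches.

y_n = 2.4 m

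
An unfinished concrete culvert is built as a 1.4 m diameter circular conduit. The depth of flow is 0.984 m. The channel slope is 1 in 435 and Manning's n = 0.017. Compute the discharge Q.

For a circular section of diameter D = 1.4 m at depth y = 0.984 m, the central angle is θ = 2 arccos(1 − 2y/D) = 3.977 rad. Then A = (D²/8)(θ − sin θ) = 1.156 m² and P = Dθ/2 = 2.784 m.
Hydraulic radius R = A/P = 1.156/2.784 = 0.4153 m.
Manning's equation: Q = (1/n) A R^(2/3) S^(1/2) = (1/0.017) × 1.156 × 0.4153^(2/3) × 0.002299^(1/2) = 1.81 m³/s.

Q = 1.81 m³/s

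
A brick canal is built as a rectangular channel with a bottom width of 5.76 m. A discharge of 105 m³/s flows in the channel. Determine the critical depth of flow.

For a rectangular channel, critical depth y_c = (q²/g)^(1/3) where q = Q/b = 105/5.76 = 18.23 m²/s.
So y_c = (18.23²/9.81)^(1/3) = 3.24 m.

y_c = 3.24 m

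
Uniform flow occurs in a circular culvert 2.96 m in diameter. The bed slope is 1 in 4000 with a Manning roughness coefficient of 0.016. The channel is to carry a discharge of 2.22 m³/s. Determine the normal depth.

Manning's equation rearranged: A R^(2/3) = nQ / (1·√S) = 0.016 × 2.22 / (√0.00025) = 2.246.
Try y = 1.62 m: A R^(2/3) = 3.271 — over.
Try y = 0.907 m: A R^(2/3) = 1.149 — short.
Try y = 1.3 m: A R^(2/3) = 2.246 — ≈ 2.246.

y_n = 1.3 m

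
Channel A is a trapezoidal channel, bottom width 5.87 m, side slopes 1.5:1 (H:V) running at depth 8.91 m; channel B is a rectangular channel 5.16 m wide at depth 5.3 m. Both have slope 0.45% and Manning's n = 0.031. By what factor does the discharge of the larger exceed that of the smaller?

Channel A: With bottom width b = 5.87 m and side slope z = 1.5: A = (b + zy)y = (5.87 + 1.5×8.91)×8.91 = 171.4 m²; P = b + 2y√(1+z²) = 5.87 + 2×8.91×1.803 = 38 m. Hydraulic radius R = A/P = 171.4/38 = 4.511 m. Q_A = (1/0.031)·171.4·4.511^(2/3)·√0.0045 = 1012 m³/s.
Channel B: Flow area A = b·y = 5.16 × 5.3 = 27.35 m². Wetted perimeter P = b + 2y = 5.16 + 2×5.3 = 15.76 m. Hydraulic radius R = A/P = 27.35/15.76 = 1.735 m. Q_B = (1/0.031)·27.35·1.735^(2/3)·√0.0045 = 85.46 m³/s.
The larger discharge is 1012 m³/s and the smaller is 85.46 m³/s; the ratio is 11.8.

11.8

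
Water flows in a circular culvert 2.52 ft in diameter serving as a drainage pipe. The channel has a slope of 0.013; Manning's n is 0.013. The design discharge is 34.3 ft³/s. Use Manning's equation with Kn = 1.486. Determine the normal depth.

y_n = 1.58 ft

Manning's equation rearranged: A R^(2/3) = nQ / (1.486·√S) = 0.013 × 34.3 / (1.486 × √0.013) = 2.632.
Trying y = 1.15 ft: A R^(2/3) = 1.565 — low.
Trying y = 1.9 ft: A R^(2/3) = 3.363 — high.
Trying y = 1.58 ft: A R^(2/3) = 2.631 — close enough.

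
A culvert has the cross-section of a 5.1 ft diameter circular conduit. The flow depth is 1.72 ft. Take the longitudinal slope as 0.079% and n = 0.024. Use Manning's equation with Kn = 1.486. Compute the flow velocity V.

V = 1.69 ft/s

For a circular section of diameter D = 5.1 ft at depth y = 1.72 ft, the central angle is θ = 2 arccos(1 − 2y/D) = 2.479 rad. Then A = (D²/8)(θ − sin θ) = 6.057 ft² and P = Dθ/2 = 6.32 ft.
Hydraulic radius R = A/P = 6.057/6.32 = 0.9584 ft.
From Manning's equation, V = (1.486/n) R^(2/3) S^(1/2) = (1.486/0.024) × 0.9584^(2/3) × 0.00079^(1/2) = 1.69 ft/s.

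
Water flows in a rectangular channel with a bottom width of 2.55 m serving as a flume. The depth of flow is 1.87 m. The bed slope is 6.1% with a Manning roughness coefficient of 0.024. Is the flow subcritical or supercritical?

supercritical

Flow area A = b·y = 2.55 × 1.87 = 4.768 m². Wetted perimeter P = b + 2y = 2.55 + 2×1.87 = 6.29 m.
Hydraulic radius R = A/P = 4.768/6.29 = 0.7581 m.
V = (1/n) R^(2/3) √S = (1/0.024) × 0.7581^(2/3) × √0.061 = 8.556 m/s. Hydraulic depth D_h = A/T = 4.768/2.55 = 1.87 m.
Froude number Fr = V/√(g·D_h) = 8.556/√(9.81×1.87) = 2, which is greater than 1, so the flow is supercritical.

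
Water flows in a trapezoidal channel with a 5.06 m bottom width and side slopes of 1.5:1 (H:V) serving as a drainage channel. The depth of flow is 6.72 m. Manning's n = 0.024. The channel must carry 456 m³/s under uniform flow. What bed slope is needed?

With bottom width b = 5.06 m and side slope z = 1.5: A = (b + zy)y = (5.06 + 1.5×6.72)×6.72 = 101.7 m²; P = b + 2y√(1+z²) = 5.06 + 2×6.72×1.803 = 29.29 m.
Hydraulic radius R = A/P = 101.7/29.29 = 3.474 m.
From Manning's equation, S = [nQ / (1 A R^(2/3))]² = [0.024 × 456 / (1 × 101.7 × 3.474^(2/3))]² = 0.0022.

S = 0.0022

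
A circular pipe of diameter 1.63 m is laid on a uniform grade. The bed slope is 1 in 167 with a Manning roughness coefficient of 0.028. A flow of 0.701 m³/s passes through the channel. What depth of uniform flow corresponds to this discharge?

Manning's equation rearranged: A R^(2/3) = nQ / (1·√S) = 0.028 × 0.701 / (√0.005988) = 0.2536.
Trying y = 0.449 m: A R^(2/3) = 0.1902 — low.
Trying y = 0.59 m: A R^(2/3) = 0.3212 — high.
Trying y = 0.521 m: A R^(2/3) = 0.2538 — close enough.

y_n = 0.521 m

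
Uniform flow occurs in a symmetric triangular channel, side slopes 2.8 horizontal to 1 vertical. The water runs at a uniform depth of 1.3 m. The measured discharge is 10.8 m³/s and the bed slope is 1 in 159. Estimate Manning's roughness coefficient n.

For a triangular section with side slope z = 2.8: A = zy² = 2.8×1.3² = 4.732 m²; P = 2y√(1+z²) = 2×1.3×2.973 = 7.73 m.
Hydraulic radius R = A/P = 4.732/7.73 = 0.6121 m.
Rearranging Manning's equation: n = (1/Q) A R^(2/3) S^(1/2) = (1/10.8) × 4.732 × 0.6121^(2/3) × √0.006289 = 0.0251.

n = 0.0251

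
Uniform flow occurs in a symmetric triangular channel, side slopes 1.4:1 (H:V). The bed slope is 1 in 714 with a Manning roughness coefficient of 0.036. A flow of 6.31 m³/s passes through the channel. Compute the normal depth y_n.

Manning's equation rearranged: A R^(2/3) = nQ / (1·√S) = 0.036 × 6.31 / (√0.001401) = 6.07.
At y = 1.65 m: A R^(2/3) = 2.922 — low.
At y = 2.68 m: A R^(2/3) = 10.65 — high.
At y = 2.17 m: A R^(2/3) = 6.067 — ≈ 6.07.

y_n = 2.17 m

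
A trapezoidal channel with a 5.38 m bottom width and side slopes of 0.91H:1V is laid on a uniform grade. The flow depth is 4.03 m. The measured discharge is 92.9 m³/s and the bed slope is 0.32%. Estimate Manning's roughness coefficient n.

With bottom width b = 5.38 m and side slope z = 0.91: A = (b + zy)y = (5.38 + 0.91×4.03)×4.03 = 36.46 m²; P = b + 2y√(1+z²) = 5.38 + 2×4.03×1.352 = 16.28 m.
Hydraulic radius R = A/P = 36.46/16.28 = 2.24 m.
Rearranging Manning's equation: n = (1/Q) A R^(2/3) S^(1/2) = (1/92.9) × 36.46 × 2.24^(2/3) × √0.0032 = 0.038.

n = 0.038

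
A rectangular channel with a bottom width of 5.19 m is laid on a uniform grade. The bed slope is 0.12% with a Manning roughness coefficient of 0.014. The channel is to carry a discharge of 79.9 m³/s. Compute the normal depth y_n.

y_n = 4.47 m

Manning's equation rearranged: A R^(2/3) = nQ / (1·√S) = 0.014 × 79.9 / (√0.0012) = 32.29.
Trying y = 3.43 m: A R^(2/3) = 23.09 — short.
Trying y = 5.55 m: A R^(2/3) = 42.12 — over.
Trying y = 4.47 m: A R^(2/3) = 32.29 — ≈ 32.29.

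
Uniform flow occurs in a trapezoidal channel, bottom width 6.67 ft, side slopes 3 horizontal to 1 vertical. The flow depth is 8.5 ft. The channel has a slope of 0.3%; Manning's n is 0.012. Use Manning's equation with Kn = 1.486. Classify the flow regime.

supercritical

With bottom width b = 6.67 ft and side slope z = 3: A = (b + zy)y = (6.67 + 3×8.5)×8.5 = 273.4 ft²; P = b + 2y√(1+z²) = 6.67 + 2×8.5×3.162 = 60.43 ft.
Hydraulic radius R = A/P = 273.4/60.43 = 4.525 ft.
V = (1.486/n) R^(2/3) √S = (1.486/0.012) × 4.525^(2/3) × √0.003 = 18.56 ft/s. Hydraulic depth D_h = A/T = 273.4/57.67 = 4.742 ft.
Froude number Fr = V/√(g·D_h) = 18.56/√(32.2×4.742) = 1.5, which is greater than 1, so the flow is supercritical.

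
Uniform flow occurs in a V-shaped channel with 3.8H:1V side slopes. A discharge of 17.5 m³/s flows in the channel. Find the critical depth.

At critical depth, Q² T / (g A³) = 1, i.e. A³/T = Q²/g = 17.5²/9.81 = 31.22.
At y = 1.5 m: A³/T = 54.83 — high.
At y = 1 m: A³/T = 7.22 — low.
At y = 1.34 m: A³/T = 31.19 — matches.

y_c = 1.34 m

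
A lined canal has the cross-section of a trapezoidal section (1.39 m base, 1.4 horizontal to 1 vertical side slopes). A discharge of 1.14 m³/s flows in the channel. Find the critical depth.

y_c = 0.36 m

At critical depth, Q² T / (g A³) = 1, i.e. A³/T = Q²/g = 1.14²/9.81 = 0.1325.
At y = 0.456 m: A³/T = 0.2967 — too large.
At y = 0.281 m: A³/T = 0.05782 — too small.
At y = 0.36 m: A³/T = 0.1322 — matches.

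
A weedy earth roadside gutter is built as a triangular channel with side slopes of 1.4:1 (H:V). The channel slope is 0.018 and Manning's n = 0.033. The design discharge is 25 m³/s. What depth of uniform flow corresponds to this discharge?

y_n = 2.18 m

Manning's equation rearranged: A R^(2/3) = nQ / (1·√S) = 0.033 × 25 / (√0.018) = 6.149.
Try y = 1.51 m: A R^(2/3) = 2.307 — low.
Try y = 2.18 m: A R^(2/3) = 6.142 — close enough.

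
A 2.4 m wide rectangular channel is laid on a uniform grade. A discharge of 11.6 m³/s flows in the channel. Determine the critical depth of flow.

For a rectangular channel, critical depth y_c = (q²/g)^(1/3) where q = Q/b = 11.6/2.4 = 4.833 m²/s.
So y_c = (4.833²/9.81)^(1/3) = 1.34 m.

y_c = 1.34 m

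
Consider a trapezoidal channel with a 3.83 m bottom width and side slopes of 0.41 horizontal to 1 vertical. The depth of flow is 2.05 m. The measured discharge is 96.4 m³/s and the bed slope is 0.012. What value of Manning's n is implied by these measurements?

With bottom width b = 3.83 m and side slope z = 0.41: A = (b + zy)y = (3.83 + 0.41×2.05)×2.05 = 9.575 m²; P = b + 2y√(1+z²) = 3.83 + 2×2.05×1.081 = 8.261 m.
Hydraulic radius R = A/P = 9.575/8.261 = 1.159 m.
Rearranging Manning's equation: n = (1/Q) A R^(2/3) S^(1/2) = (1/96.4) × 9.575 × 1.159^(2/3) × √0.012 = 0.012.

n = 0.012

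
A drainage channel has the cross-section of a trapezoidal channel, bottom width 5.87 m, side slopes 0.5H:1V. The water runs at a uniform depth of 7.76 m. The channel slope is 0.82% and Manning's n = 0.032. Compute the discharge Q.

Q = 471 m³/s

With bottom width b = 5.87 m and side slope z = 0.5: A = (b + zy)y = (5.87 + 0.5×7.76)×7.76 = 75.66 m²; P = b + 2y√(1+z²) = 5.87 + 2×7.76×1.118 = 23.22 m.
Hydraulic radius R = A/P = 75.66/23.22 = 3.258 m.
Manning's equation: Q = (1/n) A R^(2/3) S^(1/2) = (1/0.032) × 75.66 × 3.258^(2/3) × 0.0082^(1/2) = 471 m³/s.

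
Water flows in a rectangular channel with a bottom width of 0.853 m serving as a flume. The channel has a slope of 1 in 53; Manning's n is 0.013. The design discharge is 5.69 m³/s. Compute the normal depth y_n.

Manning's equation rearranged: A R^(2/3) = nQ / (1·√S) = 0.013 × 5.69 / (√0.01887) = 0.5385.
Try y = 1.69 m: A R^(2/3) = 0.703 — high.
Try y = 1.34 m: A R^(2/3) = 0.5387 — matches.

y_n = 1.34 m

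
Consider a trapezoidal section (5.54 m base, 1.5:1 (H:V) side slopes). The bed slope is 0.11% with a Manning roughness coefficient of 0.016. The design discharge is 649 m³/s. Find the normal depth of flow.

y_n = 7.53 m

Manning's equation rearranged: A R^(2/3) = nQ / (1·√S) = 0.016 × 649 / (√0.0011) = 313.1.
Try y = 8.25 m: A R^(2/3) = 384 — high.
Try y = 7.53 m: A R^(2/3) = 312.9 — close enough.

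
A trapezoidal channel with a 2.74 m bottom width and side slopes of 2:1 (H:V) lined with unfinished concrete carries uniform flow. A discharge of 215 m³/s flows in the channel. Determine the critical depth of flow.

y_c = 4.1 m

At critical depth, Q² T / (g A³) = 1, i.e. A³/T = Q²/g = 215²/9.81 = 4712.
Trying y = 4.44 m: A³/T = 6699 — high.
Trying y = 4.1 m: A³/T = 4715 — ≈ 4712.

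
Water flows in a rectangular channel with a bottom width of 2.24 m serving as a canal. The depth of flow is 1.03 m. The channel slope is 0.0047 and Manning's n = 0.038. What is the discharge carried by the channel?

Flow area A = b·y = 2.24 × 1.03 = 2.307 m². Wetted perimeter P = b + 2y = 2.24 + 2×1.03 = 4.3 m.
Hydraulic radius R = A/P = 2.307/4.3 = 0.5366 m.
Manning's equation: Q = (1/n) A R^(2/3) S^(1/2) = (1/0.038) × 2.307 × 0.5366^(2/3) × 0.0047^(1/2) = 2.75 m³/s.

Q = 2.75 m³/s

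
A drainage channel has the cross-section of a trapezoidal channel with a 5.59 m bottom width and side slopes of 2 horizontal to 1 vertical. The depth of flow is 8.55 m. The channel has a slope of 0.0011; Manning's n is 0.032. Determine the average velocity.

V = 2.79 m/s

With bottom width b = 5.59 m and side slope z = 2: A = (b + zy)y = (5.59 + 2×8.55)×8.55 = 194 m²; P = b + 2y√(1+z²) = 5.59 + 2×8.55×2.236 = 43.83 m.
Hydraulic radius R = A/P = 194/43.83 = 4.427 m.
From Manning's equation, V = (1/n) R^(2/3) S^(1/2) = (1/0.032) × 4.427^(2/3) × 0.0011^(1/2) = 2.79 m/s.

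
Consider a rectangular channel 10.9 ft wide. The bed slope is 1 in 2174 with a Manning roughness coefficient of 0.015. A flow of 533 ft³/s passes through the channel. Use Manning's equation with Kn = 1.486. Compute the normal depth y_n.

Manning's equation rearranged: A R^(2/3) = nQ / (1.486·√S) = 0.015 × 533 / (1.486 × √0.00046) = 250.9.
At y = 12.5 ft: A R^(2/3) = 331.5 — high.
At y = 8.81 ft: A R^(2/3) = 215.7 — low.
At y = 9.94 ft: A R^(2/3) = 250.7 — ≈ 250.9.

y_n = 9.94 ft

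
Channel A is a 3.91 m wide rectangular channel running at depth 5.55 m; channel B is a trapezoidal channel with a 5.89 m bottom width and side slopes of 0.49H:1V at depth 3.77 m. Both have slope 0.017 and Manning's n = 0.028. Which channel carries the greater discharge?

channel B

Channel A: Flow area A = b·y = 3.91 × 5.55 = 21.7 m². Wetted perimeter P = b + 2y = 3.91 + 2×5.55 = 15.01 m. Hydraulic radius R = A/P = 21.7/15.01 = 1.446 m. Q_A = (1/0.028)·21.7·1.446^(2/3)·√0.017 = 129.2 m³/s.
Channel B: With bottom width b = 5.89 m and side slope z = 0.49: A = (b + zy)y = (5.89 + 0.49×3.77)×3.77 = 29.17 m²; P = b + 2y√(1+z²) = 5.89 + 2×3.77×1.114 = 14.29 m. Hydraulic radius R = A/P = 29.17/14.29 = 2.042 m. Q_B = (1/0.028)·29.17·2.042^(2/3)·√0.017 = 218.6 m³/s.
Q_A = 129.2 m³/s vs Q_B = 218.6 m³/s, so channel B carries more.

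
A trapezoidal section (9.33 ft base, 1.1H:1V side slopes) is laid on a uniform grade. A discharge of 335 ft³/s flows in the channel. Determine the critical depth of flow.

y_c = 3.02 ft

At critical depth, Q² T / (g A³) = 1, i.e. A³/T = Q²/g = 335²/32.2 = 3485.
Try y = 3.35 ft: A³/T = 4963 — high.
Try y = 3.02 ft: A³/T = 3492 — matches.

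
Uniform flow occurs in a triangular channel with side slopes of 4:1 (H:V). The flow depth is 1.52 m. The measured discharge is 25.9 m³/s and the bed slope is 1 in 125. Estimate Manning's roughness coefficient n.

n = 0.026

For a triangular section with side slope z = 4: A = zy² = 4×1.52² = 9.242 m²; P = 2y√(1+z²) = 2×1.52×4.123 = 12.53 m.
Hydraulic radius R = A/P = 9.242/12.53 = 0.7373 m.
Rearranging Manning's equation: n = (1/Q) A R^(2/3) S^(1/2) = (1/25.9) × 9.242 × 0.7373^(2/3) × √0.008 = 0.026.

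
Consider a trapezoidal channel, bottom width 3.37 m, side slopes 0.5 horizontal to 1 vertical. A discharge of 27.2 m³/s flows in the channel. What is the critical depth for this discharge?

At critical depth, Q² T / (g A³) = 1, i.e. A³/T = Q²/g = 27.2²/9.81 = 75.42.
Trying y = 2.12 m: A³/T = 150.9 — over.
Trying y = 1.34 m: A³/T = 33.69 — short.
Trying y = 1.72 m: A³/T = 75.66 — matches.

y_c = 1.72 m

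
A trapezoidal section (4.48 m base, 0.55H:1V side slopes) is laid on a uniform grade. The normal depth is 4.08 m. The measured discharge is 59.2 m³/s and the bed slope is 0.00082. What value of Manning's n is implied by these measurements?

With bottom width b = 4.48 m and side slope z = 0.55: A = (b + zy)y = (4.48 + 0.55×4.08)×4.08 = 27.43 m²; P = b + 2y√(1+z²) = 4.48 + 2×4.08×1.141 = 13.79 m.
Hydraulic radius R = A/P = 27.43/13.79 = 1.989 m.
Rearranging Manning's equation: n = (1/Q) A R^(2/3) S^(1/2) = (1/59.2) × 27.43 × 1.989^(2/3) × √0.00082 = 0.021.

n = 0.021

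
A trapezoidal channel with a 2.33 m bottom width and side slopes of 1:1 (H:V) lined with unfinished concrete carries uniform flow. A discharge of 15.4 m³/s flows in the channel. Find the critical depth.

At critical depth, Q² T / (g A³) = 1, i.e. A³/T = Q²/g = 15.4²/9.81 = 24.18.
Trying y = 1.53 m: A³/T = 38.22 — too large.
Trying y = 1.07 m: A³/T = 10.77 — too small.
Trying y = 1.35 m: A³/T = 24.38 — ≈ 24.18.

y_c = 1.35 m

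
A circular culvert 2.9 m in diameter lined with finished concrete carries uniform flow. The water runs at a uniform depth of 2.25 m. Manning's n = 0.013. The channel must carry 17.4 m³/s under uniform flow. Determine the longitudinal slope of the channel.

S = 0.00201

For a circular section of diameter D = 2.9 m at depth y = 2.25 m, the central angle is θ = 2 arccos(1 − 2y/D) = 4.31 rad. Then A = (D²/8)(θ − sin θ) = 5.499 m² and P = Dθ/2 = 6.25 m.
Hydraulic radius R = A/P = 5.499/6.25 = 0.8798 m.
From Manning's equation, S = [nQ / (1 A R^(2/3))]² = [0.013 × 17.4 / (1 × 5.499 × 0.8798^(2/3))]² = 0.00201.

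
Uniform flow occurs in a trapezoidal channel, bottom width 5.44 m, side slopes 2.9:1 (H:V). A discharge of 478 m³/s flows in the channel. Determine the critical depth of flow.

y_c = 4.76 m

At critical depth, Q² T / (g A³) = 1, i.e. A³/T = Q²/g = 478²/9.81 = 23290.
At y = 5.56 m: A³/T = 45730 — over.
At y = 3.82 m: A³/T = 9104 — short.
At y = 4.76 m: A³/T = 23260 — matches.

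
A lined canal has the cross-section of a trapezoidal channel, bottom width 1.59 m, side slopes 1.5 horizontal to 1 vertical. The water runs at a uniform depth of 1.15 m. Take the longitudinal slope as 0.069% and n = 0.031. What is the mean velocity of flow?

With bottom width b = 1.59 m and side slope z = 1.5: A = (b + zy)y = (1.59 + 1.5×1.15)×1.15 = 3.812 m²; P = b + 2y√(1+z²) = 1.59 + 2×1.15×1.803 = 5.736 m.
Hydraulic radius R = A/P = 3.812/5.736 = 0.6646 m.
From Manning's equation, V = (1/n) R^(2/3) S^(1/2) = (1/0.031) × 0.6646^(2/3) × 0.00069^(1/2) = 0.645 m/s.

V = 0.645 m/s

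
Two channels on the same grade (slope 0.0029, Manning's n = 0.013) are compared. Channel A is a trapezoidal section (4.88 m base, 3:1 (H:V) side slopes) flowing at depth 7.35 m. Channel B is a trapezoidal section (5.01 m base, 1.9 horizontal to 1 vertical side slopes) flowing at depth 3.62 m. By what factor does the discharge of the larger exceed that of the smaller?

6.91

Channel A: With bottom width b = 4.88 m and side slope z = 3: A = (b + zy)y = (4.88 + 3×7.35)×7.35 = 197.9 m²; P = b + 2y√(1+z²) = 4.88 + 2×7.35×3.162 = 51.37 m. Hydraulic radius R = A/P = 197.9/51.37 = 3.853 m. Q_A = (1/0.013)·197.9·3.853^(2/3)·√0.0029 = 2015 m³/s.
Channel B: With bottom width b = 5.01 m and side slope z = 1.9: A = (b + zy)y = (5.01 + 1.9×3.62)×3.62 = 43.03 m²; P = b + 2y√(1+z²) = 5.01 + 2×3.62×2.147 = 20.55 m. Hydraulic radius R = A/P = 43.03/20.55 = 2.094 m. Q_B = (1/0.013)·43.03·2.094^(2/3)·√0.0029 = 291.7 m³/s.
The larger discharge is 2015 m³/s and the smaller is 291.7 m³/s; the ratio is 6.91.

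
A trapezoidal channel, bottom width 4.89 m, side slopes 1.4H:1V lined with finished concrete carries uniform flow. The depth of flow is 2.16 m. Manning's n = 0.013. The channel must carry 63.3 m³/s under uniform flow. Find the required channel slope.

With bottom width b = 4.89 m and side slope z = 1.4: A = (b + zy)y = (4.89 + 1.4×2.16)×2.16 = 17.09 m²; P = b + 2y√(1+z²) = 4.89 + 2×2.16×1.72 = 12.32 m.
Hydraulic radius R = A/P = 17.09/12.32 = 1.387 m.
From Manning's equation, S = [nQ / (1 A R^(2/3))]² = [0.013 × 63.3 / (1 × 17.09 × 1.387^(2/3))]² = 0.0015.

S = 0.0015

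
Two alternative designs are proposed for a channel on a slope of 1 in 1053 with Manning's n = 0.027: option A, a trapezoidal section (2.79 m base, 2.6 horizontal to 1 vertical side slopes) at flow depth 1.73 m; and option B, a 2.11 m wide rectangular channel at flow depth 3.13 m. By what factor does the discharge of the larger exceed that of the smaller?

Channel A: With bottom width b = 2.79 m and side slope z = 2.6: A = (b + zy)y = (2.79 + 2.6×1.73)×1.73 = 12.61 m²; P = b + 2y√(1+z²) = 2.79 + 2×1.73×2.786 = 12.43 m. Hydraulic radius R = A/P = 12.61/12.43 = 1.014 m. Q_A = (1/0.027)·12.61·1.014^(2/3)·√0.0009497 = 14.53 m³/s.
Channel B: Flow area A = b·y = 2.11 × 3.13 = 6.604 m². Wetted perimeter P = b + 2y = 2.11 + 2×3.13 = 8.37 m. Hydraulic radius R = A/P = 6.604/8.37 = 0.789 m. Q_B = (1/0.027)·6.604·0.789^(2/3)·√0.0009497 = 6.436 m³/s.
The larger discharge is 14.53 m³/s and the smaller is 6.436 m³/s; the ratio is 2.26.

2.26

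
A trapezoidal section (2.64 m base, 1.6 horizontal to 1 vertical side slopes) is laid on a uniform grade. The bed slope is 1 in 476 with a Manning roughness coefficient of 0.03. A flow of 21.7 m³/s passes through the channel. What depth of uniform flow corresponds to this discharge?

y_n = 2.1 m

Manning's equation rearranged: A R^(2/3) = nQ / (1·√S) = 0.03 × 21.7 / (√0.002101) = 14.2.
Trying y = 2.37 m: A R^(2/3) = 18.31 — too large.
Trying y = 2.1 m: A R^(2/3) = 14.17 — matches.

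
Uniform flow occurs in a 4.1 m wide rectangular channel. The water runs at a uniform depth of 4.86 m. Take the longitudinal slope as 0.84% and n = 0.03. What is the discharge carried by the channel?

Flow area A = b·y = 4.1 × 4.86 = 19.93 m². Wetted perimeter P = b + 2y = 4.1 + 2×4.86 = 13.82 m.
Hydraulic radius R = A/P = 19.93/13.82 = 1.442 m.
Manning's equation: Q = (1/n) A R^(2/3) S^(1/2) = (1/0.03) × 19.93 × 1.442^(2/3) × 0.0084^(1/2) = 77.7 m³/s.

Q = 77.7 m³/s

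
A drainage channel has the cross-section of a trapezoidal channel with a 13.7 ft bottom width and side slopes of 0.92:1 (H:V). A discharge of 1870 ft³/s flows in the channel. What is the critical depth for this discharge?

At critical depth, Q² T / (g A³) = 1, i.e. A³/T = Q²/g = 1870²/32.2 = 108600.
At y = 8.97 ft: A³/T = 252800 — over.
At y = 5.07 ft: A³/T = 35050 — short.
At y = 7.06 ft: A³/T = 108600 — matches.

y_c = 7.06 ft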